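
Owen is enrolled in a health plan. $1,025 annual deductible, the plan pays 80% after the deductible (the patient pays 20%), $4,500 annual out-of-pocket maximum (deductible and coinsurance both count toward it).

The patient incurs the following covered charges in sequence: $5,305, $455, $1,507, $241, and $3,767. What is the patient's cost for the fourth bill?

Claim 1 ($5,305): $1,025 finishes the deductible; $4,280 goes to coinsurance; 20% of $4,280 = $856. Patient owes $1,881 (running OOP $1,881).
Claim 2 ($455): deductible already satisfied, so patient's share is 20% × $455 = $91. Patient pays $91; OOP now $1,972.
Claim 3 ($1,507): 20% coinsurance on $1,507 = $301.40. Cost to patient: $301.40. OOP to date $2,273.40.
Claim 4 ($241): deductible already satisfied, so patient's share is 20% × $241 = $48.20. Patient owes $48.20 (running OOP $2,321.60).

$48.20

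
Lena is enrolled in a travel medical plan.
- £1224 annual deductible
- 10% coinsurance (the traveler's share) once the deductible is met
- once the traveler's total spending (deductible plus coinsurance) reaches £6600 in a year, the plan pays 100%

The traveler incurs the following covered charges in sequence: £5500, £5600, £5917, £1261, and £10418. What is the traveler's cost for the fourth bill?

£126.10

Bill 1, £5500: £1224 finishes the deductible; £4276 goes to coinsurance; coinsurance £4276 × 10% = £427.60. Cost to traveler: £1651.60. OOP to date £1651.60.
Bill 2, £5600: deductible met; 10% of £5600 = £560. Cost to traveler: £560. OOP to date £2211.60.
Bill 3, £5917: deductible already satisfied, so traveler's share is 10% × £5917 = £591.70. Cost to traveler: £591.70. OOP to date £2803.30.
Bill 4, £1261: deductible already satisfied, so traveler's share is 10% × £1261 = £126.10. Traveler owes £126.10 (running OOP £2929.40).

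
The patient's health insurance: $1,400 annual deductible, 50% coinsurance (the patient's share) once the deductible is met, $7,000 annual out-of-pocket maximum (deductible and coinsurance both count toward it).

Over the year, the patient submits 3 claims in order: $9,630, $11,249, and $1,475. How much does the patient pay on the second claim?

Claim 1 ($9,630): deductible takes $1,400, $8,230 remains; coinsurance $8,230 × 50% = $4,115. Patient pays $5,515; OOP now $5,515.
Claim 2 ($11,249): 50% coinsurance on $11,249 = $5,624.50. Adding that to $5,515 gives $11,139.50, past the $7,000 cap; patient pays only $7,000 − $5,515 = $1,485.

$1,485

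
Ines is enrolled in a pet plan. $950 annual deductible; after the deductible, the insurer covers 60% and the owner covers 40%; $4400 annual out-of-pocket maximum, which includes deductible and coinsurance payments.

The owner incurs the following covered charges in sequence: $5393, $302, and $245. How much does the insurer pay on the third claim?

$147

#1 ($5393): $950 finishes the deductible; $4443 goes to coinsurance; 40% of $4443 = $1777.20. Owner owes $2727.20 (running OOP $2727.20). Insurer: $5393 − $2727.20 = $2665.80.
#2 ($302): 40% coinsurance on $302 = $120.80. Owner pays $120.80; OOP now $2848. Plan pays $302 − $120.80 = $181.20.
#3 ($245): deductible already satisfied, so owner's share is 40% × $245 = $98. Cost to owner: $98. OOP to date $2946. Plan pays $245 − $98 = $147.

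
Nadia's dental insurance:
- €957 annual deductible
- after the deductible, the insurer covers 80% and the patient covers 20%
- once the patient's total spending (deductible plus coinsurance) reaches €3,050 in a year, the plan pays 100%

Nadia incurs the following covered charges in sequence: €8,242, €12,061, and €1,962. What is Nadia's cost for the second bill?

Claim 1 — €8,242: €957 finishes the deductible; €7,285 goes to coinsurance; coinsurance €7,285 × 20% = €1,457. Cost to patient: €2,414. OOP to date €2,414.
Claim 2 — €12,061: 20% coinsurance on €12,061 = €2,412.20. Adding that to €2,414 gives €4,826.20, past the €3,050 cap; patient pays only €3,050 − €2,414 = €636.

€636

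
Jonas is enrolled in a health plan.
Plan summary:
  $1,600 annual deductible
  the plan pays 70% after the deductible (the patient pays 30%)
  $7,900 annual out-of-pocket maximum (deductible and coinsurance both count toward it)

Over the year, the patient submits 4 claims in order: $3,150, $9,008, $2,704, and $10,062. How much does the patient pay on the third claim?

$811.20

Claim 1 ($3,150): deductible takes $1,600, $1,550 remains; coinsurance $1,550 × 30% = $465. Cost to patient: $2,065. OOP to date $2,065.
Claim 2 ($9,008): deductible met; 30% of $9,008 = $2,702.40. Cost to patient: $2,702.40. OOP to date $4,767.40.
Claim 3 ($2,704): deductible met; 30% of $2,704 = $811.20. Cost to patient: $811.20. OOP to date $5,578.60.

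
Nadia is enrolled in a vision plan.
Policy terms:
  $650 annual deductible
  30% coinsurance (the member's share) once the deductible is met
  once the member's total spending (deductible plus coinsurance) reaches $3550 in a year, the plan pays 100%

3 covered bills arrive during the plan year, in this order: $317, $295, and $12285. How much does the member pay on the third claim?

$2938

#1 ($317): fully absorbed by the deductible. Member pays $317; OOP now $317.
#2 ($295): fully absorbed by the deductible. Member pays $295; OOP now $612.
#3 ($12285): deductible takes $38, $12247 remains; coinsurance $12247 × 30% = $3674.10. Together that's $38 + $3674.10 = $3712.10. OOP would hit $4324.10 > $3550, so the cap limits the member to $3550 − $612 = $2938.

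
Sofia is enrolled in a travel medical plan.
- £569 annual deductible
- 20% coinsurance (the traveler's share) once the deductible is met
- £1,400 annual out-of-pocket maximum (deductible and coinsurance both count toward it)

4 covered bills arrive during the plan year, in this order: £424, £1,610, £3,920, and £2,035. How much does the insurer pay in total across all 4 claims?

£6,589

Claim 1 (£424): fully absorbed by the deductible. Traveler pays £424; OOP now £424. Plan pays £424 − £424 = £0.
Claim 2 (£1,610): deductible takes £145, £1,465 remains; 20% of £1,465 = £293. Cost to traveler: £438. OOP to date £862. Insurer: £1,610 − £438 = £1,172.
Claim 3 (£3,920): deductible met; 20% of £3,920 = £784. OOP would hit £1,646 > £1,400, so the cap limits the traveler to £1,400 − £862 = £538. Insurer: £3,920 − £538 = £3,382.
Claim 4 (£2,035): 20% coinsurance on £2,035 = £407. OOP would hit £1,807 > £1,400, so the cap limits the traveler to £1,400 − £1,400 = £0. Plan pays £2,035 − £0 = £2,035.
Insurer total: £0 + £1,172 + £3,382 + £2,035 = £6,589.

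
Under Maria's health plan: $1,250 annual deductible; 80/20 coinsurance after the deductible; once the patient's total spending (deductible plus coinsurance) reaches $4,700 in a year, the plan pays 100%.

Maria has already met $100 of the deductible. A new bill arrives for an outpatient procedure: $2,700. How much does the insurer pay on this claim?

Deductible still to meet: $1,250 − $100 = $1,150.
The remaining $1,550 (= $2,700 − $1,150) moves to coinsurance.
Patient's 20% share of $1,550 is $310.
So the patient owes $1,150 + $310 = $1,460 before any cap.
Cumulative spending $100 + $1,460 = $1,560 stays under the $4,700 maximum.
The plan picks up $2,700 − $1,460 = $1,240.

$1,240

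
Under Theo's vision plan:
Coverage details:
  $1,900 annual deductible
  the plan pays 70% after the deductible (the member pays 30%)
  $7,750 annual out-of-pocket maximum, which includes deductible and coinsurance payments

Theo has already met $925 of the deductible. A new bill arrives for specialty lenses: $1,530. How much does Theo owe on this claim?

Remaining deductible: $1,900 − $925 = $975.
That leaves $1,530 − $975 = $555 for coinsurance.
Coinsurance: $555 × 30% = $166.50.
So the member owes $975 + $166.50 = $1,141.50 before any cap.
Cumulative spending $925 + $1,141.50 = $2,066.50 stays under the $7,750 maximum.

$1,141.50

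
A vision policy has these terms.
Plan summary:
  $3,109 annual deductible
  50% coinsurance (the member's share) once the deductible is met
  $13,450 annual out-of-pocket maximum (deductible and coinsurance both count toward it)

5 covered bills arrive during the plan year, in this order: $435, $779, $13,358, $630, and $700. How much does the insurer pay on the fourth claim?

$315

Claim 1 — $435: entire amount goes to the deductible. Member owes $435 (running OOP $435). Plan pays $435 − $435 = $0.
Claim 2 — $779: entire amount goes to the deductible. Member pays $779; OOP now $1,214. Plan pays $779 − $779 = $0.
Claim 3 — $13,358: deductible takes $1,895, $11,463 remains; member's 50% is $5,731.50. Cost to member: $7,626.50. OOP to date $8,840.50. Insurer: $13,358 − $7,626.50 = $5,731.50.
Claim 4 — $630: deductible already satisfied, so member's share is 50% × $630 = $315. Member owes $315 (running OOP $9,155.50). Insurer: $630 − $315 = $315.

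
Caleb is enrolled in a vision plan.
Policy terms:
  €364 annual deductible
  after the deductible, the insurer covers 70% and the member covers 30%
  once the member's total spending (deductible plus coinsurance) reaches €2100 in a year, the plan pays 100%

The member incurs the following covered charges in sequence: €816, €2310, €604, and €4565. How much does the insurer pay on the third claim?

€422.80

Bill 1, €816: deductible takes €364, €452 remains; 30% of €452 = €135.60. Member owes €499.60 (running OOP €499.60). Plan pays €816 − €499.60 = €316.40.
Bill 2, €2310: 30% coinsurance on €2310 = €693. Member pays €693; OOP now €1192.60. Plan pays €2310 − €693 = €1617.
Bill 3, €604: 30% coinsurance on €604 = €181.20. Cost to member: €181.20. OOP to date €1373.80. Insurer: €604 − €181.20 = €422.80.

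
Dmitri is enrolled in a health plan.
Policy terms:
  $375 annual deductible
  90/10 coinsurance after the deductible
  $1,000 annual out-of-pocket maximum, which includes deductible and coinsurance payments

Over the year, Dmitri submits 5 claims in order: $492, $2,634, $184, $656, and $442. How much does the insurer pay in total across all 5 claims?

$3,629.70

Claim 1 ($492): $375 finishes the deductible; $117 goes to coinsurance; coinsurance $117 × 10% = $11.70. Patient pays $386.70; OOP now $386.70. Insurer: $492 − $386.70 = $105.30.
Claim 2 ($2,634): deductible already satisfied, so patient's share is 10% × $2,634 = $263.40. Cost to patient: $263.40. OOP to date $650.10. Plan pays $2,634 − $263.40 = $2,370.60.
Claim 3 ($184): deductible already satisfied, so patient's share is 10% × $184 = $18.40. Patient owes $18.40 (running OOP $668.50). Insurer: $184 − $18.40 = $165.60.
Claim 4 ($656): deductible met; 10% of $656 = $65.60. Patient owes $65.60 (running OOP $734.10). Plan pays $656 − $65.60 = $590.40.
Claim 5 ($442): deductible already satisfied, so patient's share is 10% × $442 = $44.20. Patient owes $44.20 (running OOP $778.30). Insurer: $442 − $44.20 = $397.80.
Insurer total: $105.30 + $2,370.60 + $165.60 + $590.40 + $397.80 = $3,629.70.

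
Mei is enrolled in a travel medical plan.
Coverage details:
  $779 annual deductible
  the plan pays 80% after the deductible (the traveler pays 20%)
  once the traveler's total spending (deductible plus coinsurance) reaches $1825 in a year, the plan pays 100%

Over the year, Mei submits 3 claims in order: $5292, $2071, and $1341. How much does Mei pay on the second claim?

Claim 1 — $5292: $779 to deductible, leaving $4513; 20% of $4513 = $902.60. Cost to traveler: $1681.60. OOP to date $1681.60.
Claim 2 — $2071: deductible met; 20% of $2071 = $414.20. Adding that to $1681.60 gives $2095.80, past the $1825 cap; traveler pays only $1825 − $1681.60 = $143.40.

$143.40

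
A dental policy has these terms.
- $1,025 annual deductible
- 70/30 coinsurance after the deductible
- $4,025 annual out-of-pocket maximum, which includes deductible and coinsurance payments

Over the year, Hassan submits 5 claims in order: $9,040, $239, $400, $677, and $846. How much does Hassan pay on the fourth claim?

Bill 1, $9,040: $1,025 to deductible, leaving $8,015; 30% of $8,015 = $2,404.50. Patient owes $3,429.50 (running OOP $3,429.50).
Bill 2, $239: 30% coinsurance on $239 = $71.70. Patient pays $71.70; OOP now $3,501.20.
Bill 3, $400: deductible met; 30% of $400 = $120. Cost to patient: $120. OOP to date $3,621.20.
Bill 4, $677: deductible already satisfied, so patient's share is 30% × $677 = $203.10. Patient owes $203.10 (running OOP $3,824.30).

$203.10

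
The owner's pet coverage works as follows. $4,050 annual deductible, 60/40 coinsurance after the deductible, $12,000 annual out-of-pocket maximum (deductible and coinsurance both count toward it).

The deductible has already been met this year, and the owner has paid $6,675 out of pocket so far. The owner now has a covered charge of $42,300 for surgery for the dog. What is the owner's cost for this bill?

With the deductible met, the entire $42,300 is subject to coinsurance.
Owner's 40% share of $42,300 is $16,920.
That would bring total out-of-pocket to $23,595, past the $12,000 cap. The owner is capped at $12,000 − $6,675 = $5,325 on this claim.

$5,325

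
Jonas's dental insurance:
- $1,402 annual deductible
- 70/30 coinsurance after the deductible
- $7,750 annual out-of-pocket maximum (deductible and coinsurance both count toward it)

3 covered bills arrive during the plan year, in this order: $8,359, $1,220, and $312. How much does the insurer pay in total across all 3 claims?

#1 ($8,359): $1,402 to deductible, leaving $6,957; patient's 30% is $2,087.10. Patient owes $3,489.10 (running OOP $3,489.10). Insurer: $8,359 − $3,489.10 = $4,869.90.
#2 ($1,220): deductible already satisfied, so patient's share is 30% × $1,220 = $366. Patient pays $366; OOP now $3,855.10. Insurer: $1,220 − $366 = $854.
#3 ($312): deductible met; 30% of $312 = $93.60. Patient pays $93.60; OOP now $3,948.70. Plan pays $312 − $93.60 = $218.40.
Insurer total: $4,869.90 + $854 + $218.40 = $5,942.30.

$5,942.30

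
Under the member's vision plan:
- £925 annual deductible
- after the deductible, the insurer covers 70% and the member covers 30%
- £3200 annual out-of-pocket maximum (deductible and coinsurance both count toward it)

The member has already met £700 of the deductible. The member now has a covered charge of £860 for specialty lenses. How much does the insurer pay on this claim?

£700 of the £925 deductible is already met, leaving £225.
That leaves £860 − £225 = £635 for coinsurance.
Member's 30% share of £635 is £190.50.
That puts the member's cost at £225 + £190.50 = £415.50 before any cap.
Total out-of-pocket so far would be £700 + £415.50 = £1115.50, below the £3200 cap — no reduction.
The plan picks up £860 − £415.50 = £444.50.

£444.50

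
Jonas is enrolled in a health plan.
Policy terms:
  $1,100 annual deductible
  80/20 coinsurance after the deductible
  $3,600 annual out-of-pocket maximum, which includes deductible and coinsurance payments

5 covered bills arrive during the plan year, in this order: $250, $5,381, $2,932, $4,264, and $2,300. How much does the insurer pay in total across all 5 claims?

Claim 1 ($250): fully absorbed by the deductible. Cost to patient: $250. OOP to date $250. Insurer: $250 − $250 = $0.
Claim 2 ($5,381): $850 to deductible, leaving $4,531; coinsurance $4,531 × 20% = $906.20. Patient owes $1,756.20 (running OOP $2,006.20). Plan pays $5,381 − $1,756.20 = $3,624.80.
Claim 3 ($2,932): 20% coinsurance on $2,932 = $586.40. Patient owes $586.40 (running OOP $2,592.60). Insurer: $2,932 − $586.40 = $2,345.60.
Claim 4 ($4,264): 20% coinsurance on $4,264 = $852.80. Cost to patient: $852.80. OOP to date $3,445.40. Plan pays $4,264 − $852.80 = $3,411.20.
Claim 5 ($2,300): deductible met; 20% of $2,300 = $460. OOP would hit $3,905.40 > $3,600, so the cap limits the patient to $3,600 − $3,445.40 = $154.60. Plan pays $2,300 − $154.60 = $2,145.40.
Insurer total = bills − patient's total = $15,127 − $3,600 = $11,527.

$11,527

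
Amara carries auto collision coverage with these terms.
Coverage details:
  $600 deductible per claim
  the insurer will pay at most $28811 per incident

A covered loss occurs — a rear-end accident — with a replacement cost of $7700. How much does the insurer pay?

$7100

Less the $600 deductible: $7700 − $600 = $7100.
$7100 ≤ $28811, so the limit doesn't bind; insurer pays $7100.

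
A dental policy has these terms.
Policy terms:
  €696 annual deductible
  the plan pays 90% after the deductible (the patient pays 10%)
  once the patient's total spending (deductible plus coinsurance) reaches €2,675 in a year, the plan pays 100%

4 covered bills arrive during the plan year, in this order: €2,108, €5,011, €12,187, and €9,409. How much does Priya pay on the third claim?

Bill 1, €2,108: €696 finishes the deductible; €1,412 goes to coinsurance; patient's 10% is €141.20. Patient owes €837.20 (running OOP €837.20).
Bill 2, €5,011: 10% coinsurance on €5,011 = €501.10. Patient pays €501.10; OOP now €1,338.30.
Bill 3, €12,187: 10% coinsurance on €12,187 = €1,218.70. Cost to patient: €1,218.70. OOP to date €2,557.

€1,218.70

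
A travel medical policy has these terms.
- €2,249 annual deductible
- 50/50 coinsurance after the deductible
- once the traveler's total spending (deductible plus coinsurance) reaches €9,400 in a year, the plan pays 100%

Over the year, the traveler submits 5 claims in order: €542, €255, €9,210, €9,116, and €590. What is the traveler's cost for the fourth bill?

€3,272

#1 (€542): all of it applies to the deductible. Cost to traveler: €542. OOP to date €542.
#2 (€255): entire amount goes to the deductible. Cost to traveler: €255. OOP to date €797.
#3 (€9,210): €1,452 finishes the deductible; €7,758 goes to coinsurance; 50% of €7,758 = €3,879. Traveler owes €5,331 (running OOP €6,128).
#4 (€9,116): 50% coinsurance on €9,116 = €4,558. Adding that to €6,128 gives €10,686, past the €9,400 cap; traveler pays only €9,400 − €6,128 = €3,272.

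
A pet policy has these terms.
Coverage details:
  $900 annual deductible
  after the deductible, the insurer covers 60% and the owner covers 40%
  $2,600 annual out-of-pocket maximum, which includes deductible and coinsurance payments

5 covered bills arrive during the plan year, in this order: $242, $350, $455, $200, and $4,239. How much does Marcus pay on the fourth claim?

$80

Bill 1, $242: entire amount goes to the deductible. Owner owes $242 (running OOP $242).
Bill 2, $350: fully absorbed by the deductible. Owner pays $350; OOP now $592.
Bill 3, $455: deductible takes $308, $147 remains; owner's 40% is $58.80. Owner pays $366.80; OOP now $958.80.
Bill 4, $200: 40% coinsurance on $200 = $80. Owner owes $80 (running OOP $1,038.80).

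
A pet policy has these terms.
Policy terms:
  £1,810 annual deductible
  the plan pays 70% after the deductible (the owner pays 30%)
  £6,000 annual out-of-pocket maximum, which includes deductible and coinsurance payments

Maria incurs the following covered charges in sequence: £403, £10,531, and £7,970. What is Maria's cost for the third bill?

£1,452.80

#1 (£403): all of it applies to the deductible. Owner pays £403; OOP now £403.
#2 (£10,531): deductible takes £1,407, £9,124 remains; owner's 30% is £2,737.20. Owner owes £4,144.20 (running OOP £4,547.20).
#3 (£7,970): 30% coinsurance on £7,970 = £2,391. OOP would hit £6,938.20 > £6,000, so the cap limits the owner to £6,000 − £4,547.20 = £1,452.80.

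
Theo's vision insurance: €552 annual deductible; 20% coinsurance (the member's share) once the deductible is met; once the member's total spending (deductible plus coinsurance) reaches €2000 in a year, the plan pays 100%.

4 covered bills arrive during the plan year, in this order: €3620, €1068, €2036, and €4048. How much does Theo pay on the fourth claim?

Claim 1 (€3620): €552 to deductible, leaving €3068; coinsurance €3068 × 20% = €613.60. Member pays €1165.60; OOP now €1165.60.
Claim 2 (€1068): 20% coinsurance on €1068 = €213.60. Member owes €213.60 (running OOP €1379.20).
Claim 3 (€2036): deductible met; 20% of €2036 = €407.20. Cost to member: €407.20. OOP to date €1786.40.
Claim 4 (€4048): 20% coinsurance on €4048 = €809.60. That would push OOP to €2596, over the €2000 cap, so member pays €2000 − €1786.40 = €213.60.

€213.60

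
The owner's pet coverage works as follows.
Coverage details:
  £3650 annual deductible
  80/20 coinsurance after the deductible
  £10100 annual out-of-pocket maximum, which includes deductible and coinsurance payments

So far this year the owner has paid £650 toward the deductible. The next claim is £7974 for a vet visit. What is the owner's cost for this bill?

£650 of the £3650 deductible is already met, leaving £3000.
After the £3000 deductible portion, £7974 − £3000 = £4974 is subject to coinsurance.
Coinsurance: £4974 × 20% = £994.80.
That puts the owner's cost at £3000 + £994.80 = £3994.80 before any cap.
Cumulative spending £650 + £3994.80 = £4644.80 stays under the £10100 maximum.

£3994.80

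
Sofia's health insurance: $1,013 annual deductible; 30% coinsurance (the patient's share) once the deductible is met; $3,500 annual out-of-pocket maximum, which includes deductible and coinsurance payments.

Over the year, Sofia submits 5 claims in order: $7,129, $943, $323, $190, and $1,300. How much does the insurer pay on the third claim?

$226.10

Claim 1 — $7,129: $1,013 finishes the deductible; $6,116 goes to coinsurance; coinsurance $6,116 × 30% = $1,834.80. Patient pays $2,847.80; OOP now $2,847.80. Insurer: $7,129 − $2,847.80 = $4,281.20.
Claim 2 — $943: deductible already satisfied, so patient's share is 30% × $943 = $282.90. Patient pays $282.90; OOP now $3,130.70. Insurer: $943 − $282.90 = $660.10.
Claim 3 — $323: deductible met; 30% of $323 = $96.90. Patient pays $96.90; OOP now $3,227.60. Plan pays $323 − $96.90 = $226.10.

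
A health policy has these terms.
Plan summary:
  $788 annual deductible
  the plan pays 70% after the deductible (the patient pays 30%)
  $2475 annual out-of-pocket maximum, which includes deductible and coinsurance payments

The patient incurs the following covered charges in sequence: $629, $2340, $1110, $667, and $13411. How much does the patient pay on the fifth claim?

Bill 1, $629: entire amount goes to the deductible. Patient owes $629 (running OOP $629).
Bill 2, $2340: deductible takes $159, $2181 remains; 30% of $2181 = $654.30. Patient owes $813.30 (running OOP $1442.30).
Bill 3, $1110: deductible met; 30% of $1110 = $333. Patient pays $333; OOP now $1775.30.
Bill 4, $667: 30% coinsurance on $667 = $200.10. Patient owes $200.10 (running OOP $1975.40).
Bill 5, $13411: deductible met; 30% of $13411 = $4023.30. Adding that to $1975.40 gives $5998.70, past the $2475 cap; patient pays only $2475 − $1975.40 = $499.60.

$499.60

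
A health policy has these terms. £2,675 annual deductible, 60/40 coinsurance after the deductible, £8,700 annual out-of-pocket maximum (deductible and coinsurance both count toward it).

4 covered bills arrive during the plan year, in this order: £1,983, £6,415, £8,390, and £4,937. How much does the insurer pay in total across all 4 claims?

£13,025

#1 (£1,983): fully absorbed by the deductible. Patient owes £1,983 (running OOP £1,983). Insurer: £1,983 − £1,983 = £0.
#2 (£6,415): deductible takes £692, £5,723 remains; 40% of £5,723 = £2,289.20. Patient owes £2,981.20 (running OOP £4,964.20). Plan pays £6,415 − £2,981.20 = £3,433.80.
#3 (£8,390): deductible met; 40% of £8,390 = £3,356. Cost to patient: £3,356. OOP to date £8,320.20. Insurer: £8,390 − £3,356 = £5,034.
#4 (£4,937): deductible met; 40% of £4,937 = £1,974.80. OOP would hit £10,295 > £8,700, so the cap limits the patient to £8,700 − £8,320.20 = £379.80. Insurer: £4,937 − £379.80 = £4,557.20.
Insurer total = bills − patient's total = £21,725 − £8,700 = £13,025.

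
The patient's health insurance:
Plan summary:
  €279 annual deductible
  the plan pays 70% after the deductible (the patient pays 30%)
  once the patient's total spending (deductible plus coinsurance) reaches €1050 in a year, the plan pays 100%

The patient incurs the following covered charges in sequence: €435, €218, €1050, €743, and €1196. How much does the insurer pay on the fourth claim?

€520.10

Claim 1 — €435: €279 to deductible, leaving €156; 30% of €156 = €46.80. Patient owes €325.80 (running OOP €325.80). Plan pays €435 − €325.80 = €109.20.
Claim 2 — €218: deductible met; 30% of €218 = €65.40. Cost to patient: €65.40. OOP to date €391.20. Plan pays €218 − €65.40 = €152.60.
Claim 3 — €1050: 30% coinsurance on €1050 = €315. Patient owes €315 (running OOP €706.20). Insurer: €1050 − €315 = €735.
Claim 4 — €743: 30% coinsurance on €743 = €222.90. Cost to patient: €222.90. OOP to date €929.10. Insurer: €743 − €222.90 = €520.10.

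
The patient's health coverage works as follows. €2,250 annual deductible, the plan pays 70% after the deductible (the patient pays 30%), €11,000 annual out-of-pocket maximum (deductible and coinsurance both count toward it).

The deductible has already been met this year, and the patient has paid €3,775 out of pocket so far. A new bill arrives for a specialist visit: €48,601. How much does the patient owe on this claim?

With the deductible met, the entire €48,601 is subject to coinsurance.
Patient's 30% share of €48,601 is €14,580.30.
That would bring total out-of-pocket to €18,355.30, past the €11,000 cap. The patient is capped at €11,000 − €3,775 = €7,225 on this claim.

€7,225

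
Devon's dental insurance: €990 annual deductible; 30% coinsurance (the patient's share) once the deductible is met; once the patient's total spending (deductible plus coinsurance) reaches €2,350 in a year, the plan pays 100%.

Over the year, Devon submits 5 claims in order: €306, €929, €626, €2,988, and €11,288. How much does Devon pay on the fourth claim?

Claim 1 (€306): fully absorbed by the deductible. Patient pays €306; OOP now €306.
Claim 2 (€929): deductible takes €684, €245 remains; 30% of €245 = €73.50. Patient pays €757.50; OOP now €1,063.50.
Claim 3 (€626): 30% coinsurance on €626 = €187.80. Patient pays €187.80; OOP now €1,251.30.
Claim 4 (€2,988): deductible already satisfied, so patient's share is 30% × €2,988 = €896.40. Cost to patient: €896.40. OOP to date €2,147.70.

€896.40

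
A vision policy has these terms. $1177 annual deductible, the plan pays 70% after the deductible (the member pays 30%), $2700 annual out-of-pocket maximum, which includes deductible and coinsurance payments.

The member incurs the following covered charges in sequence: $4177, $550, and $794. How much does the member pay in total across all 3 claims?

Bill 1, $4177: $1177 finishes the deductible; $3000 goes to coinsurance; coinsurance $3000 × 30% = $900. Cost to member: $2077. OOP to date $2077.
Bill 2, $550: 30% coinsurance on $550 = $165. Member pays $165; OOP now $2242.
Bill 3, $794: 30% coinsurance on $794 = $238.20. Cost to member: $238.20. OOP to date $2480.20.
Summing the member's payments: $2077 + $165 + $238.20 = $2480.20.

$2480.20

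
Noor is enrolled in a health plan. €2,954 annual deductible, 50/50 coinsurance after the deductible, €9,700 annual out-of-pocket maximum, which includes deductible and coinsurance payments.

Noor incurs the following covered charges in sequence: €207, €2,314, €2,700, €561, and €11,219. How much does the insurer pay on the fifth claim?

€5,887

Bill 1, €207: fully absorbed by the deductible. Patient pays €207; OOP now €207. Plan pays €207 − €207 = €0.
Bill 2, €2,314: fully absorbed by the deductible. Cost to patient: €2,314. OOP to date €2,521. Plan pays €2,314 − €2,314 = €0.
Bill 3, €2,700: €433 finishes the deductible; €2,267 goes to coinsurance; 50% of €2,267 = €1,133.50. Patient pays €1,566.50; OOP now €4,087.50. Plan pays €2,700 − €1,566.50 = €1,133.50.
Bill 4, €561: 50% coinsurance on €561 = €280.50. Patient pays €280.50; OOP now €4,368. Plan pays €561 − €280.50 = €280.50.
Bill 5, €11,219: 50% coinsurance on €11,219 = €5,609.50. OOP would hit €9,977.50 > €9,700, so the cap limits the patient to €9,700 − €4,368 = €5,332. Insurer: €11,219 − €5,332 = €5,887.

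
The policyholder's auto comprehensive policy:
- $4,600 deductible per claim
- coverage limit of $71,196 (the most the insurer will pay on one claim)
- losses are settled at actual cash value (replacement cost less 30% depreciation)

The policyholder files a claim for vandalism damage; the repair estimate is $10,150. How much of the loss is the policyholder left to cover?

Actual cash value after 30% depreciation: $10,150 × 70% = $7,105.
After the deductible, $7,105 − $4,600 = $2,505 remains.
$2,505 is within the $71,196 limit, so the insurer pays $2,505.
Out of pocket: $10,150 − $2,505 = $7,645.

$7,645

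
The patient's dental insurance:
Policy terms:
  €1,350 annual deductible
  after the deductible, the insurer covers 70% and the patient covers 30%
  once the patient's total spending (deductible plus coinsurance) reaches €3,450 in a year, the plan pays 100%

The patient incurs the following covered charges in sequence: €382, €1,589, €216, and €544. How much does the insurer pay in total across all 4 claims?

€966.70

Bill 1, €382: entire amount goes to the deductible. Cost to patient: €382. OOP to date €382. Plan pays €382 − €382 = €0.
Bill 2, €1,589: deductible takes €968, €621 remains; 30% of €621 = €186.30. Cost to patient: €1,154.30. OOP to date €1,536.30. Insurer: €1,589 − €1,154.30 = €434.70.
Bill 3, €216: deductible already satisfied, so patient's share is 30% × €216 = €64.80. Cost to patient: €64.80. OOP to date €1,601.10. Plan pays €216 − €64.80 = €151.20.
Bill 4, €544: 30% coinsurance on €544 = €163.20. Cost to patient: €163.20. OOP to date €1,764.30. Insurer: €544 − €163.20 = €380.80.
Insurer total: €0 + €434.70 + €151.20 + €380.80 = €966.70.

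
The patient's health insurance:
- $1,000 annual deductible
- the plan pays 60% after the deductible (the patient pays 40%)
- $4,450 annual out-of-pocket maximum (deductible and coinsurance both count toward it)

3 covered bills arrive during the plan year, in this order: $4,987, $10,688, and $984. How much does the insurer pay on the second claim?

Bill 1, $4,987: $1,000 to deductible, leaving $3,987; patient's 40% is $1,594.80. Patient owes $2,594.80 (running OOP $2,594.80). Insurer: $4,987 − $2,594.80 = $2,392.20.
Bill 2, $10,688: deductible already satisfied, so patient's share is 40% × $10,688 = $4,275.20. Adding that to $2,594.80 gives $6,870, past the $4,450 cap; patient pays only $4,450 − $2,594.80 = $1,855.20. Insurer: $10,688 − $1,855.20 = $8,832.80.

$8,832.80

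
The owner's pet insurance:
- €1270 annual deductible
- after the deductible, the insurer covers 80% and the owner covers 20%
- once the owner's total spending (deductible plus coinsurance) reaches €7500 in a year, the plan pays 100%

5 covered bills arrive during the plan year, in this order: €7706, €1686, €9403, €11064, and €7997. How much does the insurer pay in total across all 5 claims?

Bill 1, €7706: deductible takes €1270, €6436 remains; coinsurance €6436 × 20% = €1287.20. Cost to owner: €2557.20. OOP to date €2557.20. Insurer: €7706 − €2557.20 = €5148.80.
Bill 2, €1686: deductible met; 20% of €1686 = €337.20. Owner owes €337.20 (running OOP €2894.40). Plan pays €1686 − €337.20 = €1348.80.
Bill 3, €9403: deductible met; 20% of €9403 = €1880.60. Owner pays €1880.60; OOP now €4775. Insurer: €9403 − €1880.60 = €7522.40.
Bill 4, €11064: deductible met; 20% of €11064 = €2212.80. Owner pays €2212.80; OOP now €6987.80. Insurer: €11064 − €2212.80 = €8851.20.
Bill 5, €7997: 20% coinsurance on €7997 = €1599.40. That would push OOP to €8587.20, over the €7500 cap, so owner pays €7500 − €6987.80 = €512.20. Insurer: €7997 − €512.20 = €7484.80.
Insurer total = bills − owner's total = €37856 − €7500 = €30356.

€30356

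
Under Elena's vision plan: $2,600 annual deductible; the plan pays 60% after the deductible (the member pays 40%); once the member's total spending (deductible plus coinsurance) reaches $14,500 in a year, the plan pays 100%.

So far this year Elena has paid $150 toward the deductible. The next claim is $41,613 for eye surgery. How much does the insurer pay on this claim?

$27,263

$150 of the $2,600 deductible is already met, leaving $2,450.
That leaves $41,613 − $2,450 = $39,163 for coinsurance.
40% of $39,163 = $15,665.20 falls to the member.
So the member owes $2,450 + $15,665.20 = $18,115.20 before any cap.
Year-to-date out-of-pocket would reach $150 + $18,115.20 = $18,265.20, above the $14,500 maximum, so the member pays only $14,500 − $150 = $14,350.
The plan picks up $41,613 − $14,350 = $27,263.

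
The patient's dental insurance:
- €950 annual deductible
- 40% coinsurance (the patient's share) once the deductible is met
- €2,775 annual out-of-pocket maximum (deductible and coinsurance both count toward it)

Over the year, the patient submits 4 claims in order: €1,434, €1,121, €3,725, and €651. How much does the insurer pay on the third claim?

Claim 1 (€1,434): deductible takes €950, €484 remains; patient's 40% is €193.60. Patient owes €1,143.60 (running OOP €1,143.60). Insurer: €1,434 − €1,143.60 = €290.40.
Claim 2 (€1,121): 40% coinsurance on €1,121 = €448.40. Cost to patient: €448.40. OOP to date €1,592. Insurer: €1,121 − €448.40 = €672.60.
Claim 3 (€3,725): 40% coinsurance on €3,725 = €1,490. That would push OOP to €3,082, over the €2,775 cap, so patient pays €2,775 − €1,592 = €1,183. Insurer: €3,725 − €1,183 = €2,542.

€2,542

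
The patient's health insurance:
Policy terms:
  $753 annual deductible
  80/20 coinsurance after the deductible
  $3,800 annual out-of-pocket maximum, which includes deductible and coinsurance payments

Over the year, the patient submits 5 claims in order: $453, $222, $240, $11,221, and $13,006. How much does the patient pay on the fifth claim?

#1 ($453): fully absorbed by the deductible. Patient pays $453; OOP now $453.
#2 ($222): entire amount goes to the deductible. Patient pays $222; OOP now $675.
#3 ($240): deductible takes $78, $162 remains; patient's 20% is $32.40. Patient pays $110.40; OOP now $785.40.
#4 ($11,221): deductible met; 20% of $11,221 = $2,244.20. Cost to patient: $2,244.20. OOP to date $3,029.60.
#5 ($13,006): deductible met; 20% of $13,006 = $2,601.20. OOP would hit $5,630.80 > $3,800, so the cap limits the patient to $3,800 − $3,029.60 = $770.40.

$770.40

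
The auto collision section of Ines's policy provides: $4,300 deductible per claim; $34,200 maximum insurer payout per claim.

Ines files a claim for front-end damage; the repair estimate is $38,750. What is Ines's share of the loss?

$4,550

Less the $4,300 deductible: $38,750 − $4,300 = $34,450.
$34,450 exceeds the $34,200 limit, so the insurer pays the limit: $34,200.
Driver's share is the uncovered remainder: $38,750 − $34,200 = $4,550.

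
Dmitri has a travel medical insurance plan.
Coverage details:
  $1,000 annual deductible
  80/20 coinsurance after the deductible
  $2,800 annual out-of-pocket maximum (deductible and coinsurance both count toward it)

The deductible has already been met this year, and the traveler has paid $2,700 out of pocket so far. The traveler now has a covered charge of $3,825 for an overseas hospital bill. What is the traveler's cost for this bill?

With the deductible met, the entire $3,825 is subject to coinsurance.
20% of $3,825 = $765 falls to the traveler.
Adding $765 to the $2,700 already spent would give $3,465, which exceeds the $2,800 cap; the traveler pays just $2,800 − $2,700 = $100.

$100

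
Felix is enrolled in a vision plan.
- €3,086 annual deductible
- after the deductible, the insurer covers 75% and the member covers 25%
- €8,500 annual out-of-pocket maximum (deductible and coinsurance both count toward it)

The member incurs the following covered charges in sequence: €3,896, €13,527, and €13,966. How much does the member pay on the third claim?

€1,829.75

Claim 1 — €3,896: €3,086 to deductible, leaving €810; 25% of €810 = €202.50. Cost to member: €3,288.50. OOP to date €3,288.50.
Claim 2 — €13,527: deductible already satisfied, so member's share is 25% × €13,527 = €3,381.75. Member pays €3,381.75; OOP now €6,670.25.
Claim 3 — €13,966: deductible met; 25% of €13,966 = €3,491.50. OOP would hit €10,161.75 > €8,500, so the cap limits the member to €8,500 − €6,670.25 = €1,829.75.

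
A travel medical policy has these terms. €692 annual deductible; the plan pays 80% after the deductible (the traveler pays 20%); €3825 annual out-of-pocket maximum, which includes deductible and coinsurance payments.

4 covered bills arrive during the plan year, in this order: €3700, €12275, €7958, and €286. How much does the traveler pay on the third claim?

€76.40

Bill 1, €3700: €692 finishes the deductible; €3008 goes to coinsurance; 20% of €3008 = €601.60. Traveler owes €1293.60 (running OOP €1293.60).
Bill 2, €12275: deductible met; 20% of €12275 = €2455. Traveler owes €2455 (running OOP €3748.60).
Bill 3, €7958: deductible already satisfied, so traveler's share is 20% × €7958 = €1591.60. OOP would hit €5340.20 > €3825, so the cap limits the traveler to €3825 − €3748.60 = €76.40.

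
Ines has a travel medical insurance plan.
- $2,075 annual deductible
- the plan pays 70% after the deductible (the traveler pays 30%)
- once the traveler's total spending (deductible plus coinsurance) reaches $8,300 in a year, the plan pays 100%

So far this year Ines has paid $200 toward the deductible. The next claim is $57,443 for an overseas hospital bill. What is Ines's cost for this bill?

$8,100

Deductible still to meet: $2,075 − $200 = $1,875.
That leaves $57,443 − $1,875 = $55,568 for coinsurance.
30% of $55,568 = $16,670.40 falls to the traveler.
Traveler responsibility before any cap: $1,875 + $16,670.40 = $18,545.40.
Adding $18,545.40 to the $200 already spent would give $18,745.40, which exceeds the $8,300 cap; the traveler pays just $8,300 − $200 = $8,100.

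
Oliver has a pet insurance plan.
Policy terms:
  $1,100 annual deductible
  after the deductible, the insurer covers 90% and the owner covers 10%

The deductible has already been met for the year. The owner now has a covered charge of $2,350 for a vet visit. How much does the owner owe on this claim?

$235

With the deductible met, the entire $2,350 is subject to coinsurance.
Owner's 10% share of $2,350 is $235.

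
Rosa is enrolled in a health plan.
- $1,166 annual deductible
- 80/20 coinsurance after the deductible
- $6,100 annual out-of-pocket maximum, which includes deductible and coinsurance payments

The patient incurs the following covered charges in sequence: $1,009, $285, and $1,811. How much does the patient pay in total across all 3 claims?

$1,553.80

Claim 1 ($1,009): entire amount goes to the deductible. Cost to patient: $1,009. OOP to date $1,009.
Claim 2 ($285): $157 to deductible, leaving $128; patient's 20% is $25.60. Cost to patient: $182.60. OOP to date $1,191.60.
Claim 3 ($1,811): deductible met; 20% of $1,811 = $362.20. Patient owes $362.20 (running OOP $1,553.80).
Summing the patient's payments: $1,009 + $182.60 + $362.20 = $1,553.80.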